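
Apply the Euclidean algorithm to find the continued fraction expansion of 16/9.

[1; 1, 3, 2]

Run the Euclidean algorithm on 16 and 9; the successive quotients are the partial quotients a_0, a_1, ... (each step inverts the fractional part left over by the previous one):
  16 = 1*9 + 7, so a_0 = 1.
  9 = 1*7 + 2, so a_1 = 1.
  7 = 3*2 + 1, so a_2 = 3.
  2 = 2*1 + 0, so a_3 = 2.
The remainder reaches 0 after 4 divisions, so the expansion has 4 partial quotients, read off in order.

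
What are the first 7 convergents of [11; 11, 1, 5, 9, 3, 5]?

Using the convergent recurrence p_i = a_i*p_{i-1} + p_{i-2}, q_i = a_i*q_{i-1} + q_{i-2} with p_{-2}=0, p_{-1}=1, q_{-2}=1, q_{-1}=0:
  i=0: a_0=11, p_0 = 11*1 + 0 = 11, q_0 = 11*0 + 1 = 1.
  i=1: a_1=11, p_1 = 11*11 + 1 = 122, q_1 = 11*1 + 0 = 11.
  i=2: a_2=1, p_2 = 1*122 + 11 = 133, q_2 = 1*11 + 1 = 12.
  i=3: a_3=5, p_3 = 5*133 + 122 = 787, q_3 = 5*12 + 11 = 71.
  i=4: a_4=9, p_4 = 9*787 + 133 = 7216, q_4 = 9*71 + 12 = 651.
  i=5: a_5=3, p_5 = 3*7216 + 787 = 22435, q_5 = 3*651 + 71 = 2024.
  i=6: a_6=5, p_6 = 5*22435 + 7216 = 119391, q_6 = 5*2024 + 651 = 10771.

11/1, 122/11, 133/12, 787/71, 7216/651, 22435/2024, 119391/10771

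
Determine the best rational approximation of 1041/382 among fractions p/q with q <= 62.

109/40

Expand x = 1041/382 as a continued fraction with the Euclidean algorithm:
  1041 = 2*382 + 277, so a_0 = 2.
  382 = 1*277 + 105, so a_1 = 1.
  277 = 2*105 + 67, so a_2 = 2.
  105 = 1*67 + 38, so a_3 = 1.
  67 = 1*38 + 29, so a_4 = 1.
  38 = 1*29 + 9, so a_5 = 1.
  29 = 3*9 + 2, so a_6 = 3.
  9 = 4*2 + 1, so a_7 = 4.
  2 = 2*1 + 0, so a_8 = 2.
so x = [2; 1, 2, 1, 1, 1, 3, 4, 2].
Convergents (p_i = a_i*p_{i-1} + p_{i-2}, q_i = a_i*q_{i-1} + q_{i-2} with p_{-2}=0, p_{-1}=1, q_{-2}=1, q_{-1}=0), until the denominator exceeds 62:
  i=0: a_0=2, p_0 = 2*1 + 0 = 2, q_0 = 2*0 + 1 = 1.
  i=1: a_1=1, p_1 = 1*2 + 1 = 3, q_1 = 1*1 + 0 = 1.
  i=2: a_2=2, p_2 = 2*3 + 2 = 8, q_2 = 2*1 + 1 = 3.
  i=3: a_3=1, p_3 = 1*8 + 3 = 11, q_3 = 1*3 + 1 = 4.
  i=4: a_4=1, p_4 = 1*11 + 8 = 19, q_4 = 1*4 + 3 = 7.
  i=5: a_5=1, p_5 = 1*19 + 11 = 30, q_5 = 1*7 + 4 = 11.
  i=6: a_6=3, p_6 = 3*30 + 19 = 109, q_6 = 3*11 + 7 = 40.
  i=7: a_7=4, p_7 = 4*109 + 30 = 466, q_7 = 4*40 + 11 = 171.
q_7 = 171 > 62, so the last convergent with denominator <= 62 is p_6/q_6 = 109/40.
The closest fraction with denominator <= 62 is either p_6/q_6 or the intermediate fraction (k*p_6 + p_5)/(k*q_6 + q_5) with the largest k >= 1 whose denominator stays <= 62; these approach x as k grows, and every other convergent or intermediate fraction in range is farther away.
Largest k: floor((62 - q_5)/q_6) = floor((62 - 11)/40) = 1.
That gives (1*109 + 30)/(1*40 + 11) = 139/51.
Compare the errors: |x - 109/40| = |1041*40 - 109*382|/(382*40) = 2/15280, and |x - 139/51| = |1041*51 - 139*382|/(382*51) = 7/19482.
Cross-multiplying, 2*19482 = 38964 < 106960 = 7*15280, so 2/15280 is smaller: the convergent 109/40 is closer to x than 139/51.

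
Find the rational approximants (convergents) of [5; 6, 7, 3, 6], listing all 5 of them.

Using the convergent recurrence p_i = a_i*p_{i-1} + p_{i-2}, q_i = a_i*q_{i-1} + q_{i-2} with p_{-2}=0, p_{-1}=1, q_{-2}=1, q_{-1}=0:
  i=0: a_0=5, p_0 = 5*1 + 0 = 5, q_0 = 5*0 + 1 = 1.
  i=1: a_1=6, p_1 = 6*5 + 1 = 31, q_1 = 6*1 + 0 = 6.
  i=2: a_2=7, p_2 = 7*31 + 5 = 222, q_2 = 7*6 + 1 = 43.
  i=3: a_3=3, p_3 = 3*222 + 31 = 697, q_3 = 3*43 + 6 = 135.
  i=4: a_4=6, p_4 = 6*697 + 222 = 4404, q_4 = 6*135 + 43 = 853.

5/1, 31/6, 222/43, 697/135, 4404/853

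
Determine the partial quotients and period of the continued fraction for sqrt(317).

[17; (1, 4, 8, 1, 2, 2, 1, 8, 4, 1, 34)]

Write x_i = (sqrt(317) + m_i)/d_i with (m_0, d_0) = (0, 1). a_0 = floor(sqrt(317)) = 17, since 17^2 = 289 <= 317 < 324 = 18^2.
Iterate m_{i+1} = d_i*a_i - m_i, d_{i+1} = (317 - m_{i+1}^2)/d_i, a_{i+1} = floor((a_0 + m_{i+1})/d_{i+1}):
  m_1 = 1*17 - 0 = 17, d_1 = (317 - 17^2)/1 = 28/1 = 28, a_1 = floor((17 + 17)/28) = 1.
  m_2 = 28*1 - 17 = 11, d_2 = (317 - 11^2)/28 = 196/28 = 7, a_2 = floor((17 + 11)/7) = 4.
  m_3 = 7*4 - 11 = 17, d_3 = (317 - 17^2)/7 = 28/7 = 4, a_3 = floor((17 + 17)/4) = 8.
  m_4 = 4*8 - 17 = 15, d_4 = (317 - 15^2)/4 = 92/4 = 23, a_4 = floor((17 + 15)/23) = 1.
  m_5 = 23*1 - 15 = 8, d_5 = (317 - 8^2)/23 = 253/23 = 11, a_5 = floor((17 + 8)/11) = 2.
  m_6 = 11*2 - 8 = 14, d_6 = (317 - 14^2)/11 = 121/11 = 11, a_6 = floor((17 + 14)/11) = 2.
  m_7 = 11*2 - 14 = 8, d_7 = (317 - 8^2)/11 = 253/11 = 23, a_7 = floor((17 + 8)/23) = 1.
  m_8 = 23*1 - 8 = 15, d_8 = (317 - 15^2)/23 = 92/23 = 4, a_8 = floor((17 + 15)/4) = 8.
  m_9 = 4*8 - 15 = 17, d_9 = (317 - 17^2)/4 = 28/4 = 7, a_9 = floor((17 + 17)/7) = 4.
  m_10 = 7*4 - 17 = 11, d_10 = (317 - 11^2)/7 = 196/7 = 28, a_10 = floor((17 + 11)/28) = 1.
  m_11 = 28*1 - 11 = 17, d_11 = (317 - 17^2)/28 = 28/28 = 1, a_11 = floor((17 + 17)/1) = 34.
  m_12 = 1*34 - 17 = 17, d_12 = (317 - 17^2)/1 = 28/1 = 28: (m_12, d_12) = (m_1, d_1) = (17, 28), so from here the quotients repeat a_1, ..., a_11; the period length is 11.
Hence the expansion of sqrt(317) is a_0 = 17 followed by the repeating block 1, 4, 8, 1, 2, 2, 1, 8, 4, 1, 34 (period 11).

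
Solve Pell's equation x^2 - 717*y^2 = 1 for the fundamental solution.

(x, y) = (6998399, 261360)

First expand sqrt(717) as a continued fraction. With x_i = (sqrt(717) + m_i)/d_i and (m_0, d_0) = (0, 1): a_0 = floor(sqrt(717)) = 26, since 26^2 = 676 <= 717 < 729 = 27^2.
Iterate m_{i+1} = d_i*a_i - m_i, d_{i+1} = (717 - m_{i+1}^2)/d_i, a_{i+1} = floor((a_0 + m_{i+1})/d_{i+1}):
  m_1 = 1*26 - 0 = 26, d_1 = (717 - 26^2)/1 = 41/1 = 41, a_1 = floor((26 + 26)/41) = 1.
  m_2 = 41*1 - 26 = 15, d_2 = (717 - 15^2)/41 = 492/41 = 12, a_2 = floor((26 + 15)/12) = 3.
  m_3 = 12*3 - 15 = 21, d_3 = (717 - 21^2)/12 = 276/12 = 23, a_3 = floor((26 + 21)/23) = 2.
  m_4 = 23*2 - 21 = 25, d_4 = (717 - 25^2)/23 = 92/23 = 4, a_4 = floor((26 + 25)/4) = 12.
  m_5 = 4*12 - 25 = 23, d_5 = (717 - 23^2)/4 = 188/4 = 47, a_5 = floor((26 + 23)/47) = 1.
  m_6 = 47*1 - 23 = 24, d_6 = (717 - 24^2)/47 = 141/47 = 3, a_6 = floor((26 + 24)/3) = 16.
  m_7 = 3*16 - 24 = 24, d_7 = (717 - 24^2)/3 = 141/3 = 47, a_7 = floor((26 + 24)/47) = 1.
  m_8 = 47*1 - 24 = 23, d_8 = (717 - 23^2)/47 = 188/47 = 4, a_8 = floor((26 + 23)/4) = 12.
  m_9 = 4*12 - 23 = 25, d_9 = (717 - 25^2)/4 = 92/4 = 23, a_9 = floor((26 + 25)/23) = 2.
  m_10 = 23*2 - 25 = 21, d_10 = (717 - 21^2)/23 = 276/23 = 12, a_10 = floor((26 + 21)/12) = 3.
  m_11 = 12*3 - 21 = 15, d_11 = (717 - 15^2)/12 = 492/12 = 41, a_11 = floor((26 + 15)/41) = 1.
  m_12 = 41*1 - 15 = 26, d_12 = (717 - 26^2)/41 = 41/41 = 1, a_12 = floor((26 + 26)/1) = 52.
  m_13 = 1*52 - 26 = 26, d_13 = (717 - 26^2)/1 = 41/1 = 41: (m_13, d_13) = (m_1, d_1) = (26, 41), so from here the quotients repeat a_1, ..., a_12; the period length is 12.
So sqrt(717) = [26; (1, 3, 2, 12, 1, 16, 1, 12, 2, 3, 1, 52)] with period length k = 12.
k is even, so the fundamental solution of x^2 - 717y^2 = 1 is (p_{k-1}, q_{k-1}) = (p_11, q_11); compute convergents through index 11.
Convergents (p_i = a_i*p_{i-1} + p_{i-2}, q_i = a_i*q_{i-1} + q_{i-2} with p_{-2}=0, p_{-1}=1, q_{-2}=1, q_{-1}=0):
  i=0: a_0=26, p_0 = 26*1 + 0 = 26, q_0 = 26*0 + 1 = 1.
  i=1: a_1=1, p_1 = 1*26 + 1 = 27, q_1 = 1*1 + 0 = 1.
  i=2: a_2=3, p_2 = 3*27 + 26 = 107, q_2 = 3*1 + 1 = 4.
  i=3: a_3=2, p_3 = 2*107 + 27 = 241, q_3 = 2*4 + 1 = 9.
  i=4: a_4=12, p_4 = 12*241 + 107 = 2999, q_4 = 12*9 + 4 = 112.
  i=5: a_5=1, p_5 = 1*2999 + 241 = 3240, q_5 = 1*112 + 9 = 121.
  i=6: a_6=16, p_6 = 16*3240 + 2999 = 54839, q_6 = 16*121 + 112 = 2048.
  i=7: a_7=1, p_7 = 1*54839 + 3240 = 58079, q_7 = 1*2048 + 121 = 2169.
  i=8: a_8=12, p_8 = 12*58079 + 54839 = 751787, q_8 = 12*2169 + 2048 = 28076.
  i=9: a_9=2, p_9 = 2*751787 + 58079 = 1561653, q_9 = 2*28076 + 2169 = 58321.
  i=10: a_10=3, p_10 = 3*1561653 + 751787 = 5436746, q_10 = 3*58321 + 28076 = 203039.
  i=11: a_11=1, p_11 = 1*5436746 + 1561653 = 6998399, q_11 = 1*203039 + 58321 = 261360.
Check: 6998399^2 - 717*261360^2 = 48977588563201 - 48977588563200 = 1, so (x, y) = (6998399, 261360) solves the equation, and by the theorem it is the least positive solution.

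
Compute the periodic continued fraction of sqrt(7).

Write x_i = (sqrt(7) + m_i)/d_i with (m_0, d_0) = (0, 1). a_0 = floor(sqrt(7)) = 2, since 2^2 = 4 <= 7 < 9 = 3^2.
Iterate m_{i+1} = d_i*a_i - m_i, d_{i+1} = (7 - m_{i+1}^2)/d_i, a_{i+1} = floor((a_0 + m_{i+1})/d_{i+1}):
  m_1 = 1*2 - 0 = 2, d_1 = (7 - 2^2)/1 = 3/1 = 3, a_1 = floor((2 + 2)/3) = 1.
  m_2 = 3*1 - 2 = 1, d_2 = (7 - 1^2)/3 = 6/3 = 2, a_2 = floor((2 + 1)/2) = 1.
  m_3 = 2*1 - 1 = 1, d_3 = (7 - 1^2)/2 = 6/2 = 3, a_3 = floor((2 + 1)/3) = 1.
  m_4 = 3*1 - 1 = 2, d_4 = (7 - 2^2)/3 = 3/3 = 1, a_4 = floor((2 + 2)/1) = 4.
  m_5 = 1*4 - 2 = 2, d_5 = (7 - 2^2)/1 = 3/1 = 3: (m_5, d_5) = (m_1, d_1) = (2, 3), so from here the quotients repeat a_1, ..., a_4; the period length is 4.
Hence the expansion of sqrt(7) is a_0 = 2 followed by the repeating block 1, 1, 1, 4 (period 4).

[2; (1, 1, 1, 4)]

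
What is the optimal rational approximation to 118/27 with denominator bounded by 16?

Expand x = 118/27 as a continued fraction with the Euclidean algorithm:
  118 = 4*27 + 10, so a_0 = 4.
  27 = 2*10 + 7, so a_1 = 2.
  10 = 1*7 + 3, so a_2 = 1.
  7 = 2*3 + 1, so a_3 = 2.
  3 = 3*1 + 0, so a_4 = 3.
so x = [4; 2, 1, 2, 3].
Convergents (p_i = a_i*p_{i-1} + p_{i-2}, q_i = a_i*q_{i-1} + q_{i-2} with p_{-2}=0, p_{-1}=1, q_{-2}=1, q_{-1}=0), until the denominator exceeds 16:
  i=0: a_0=4, p_0 = 4*1 + 0 = 4, q_0 = 4*0 + 1 = 1.
  i=1: a_1=2, p_1 = 2*4 + 1 = 9, q_1 = 2*1 + 0 = 2.
  i=2: a_2=1, p_2 = 1*9 + 4 = 13, q_2 = 1*2 + 1 = 3.
  i=3: a_3=2, p_3 = 2*13 + 9 = 35, q_3 = 2*3 + 2 = 8.
  i=4: a_4=3, p_4 = 3*35 + 13 = 118, q_4 = 3*8 + 3 = 27.
q_4 = 27 > 16, so the last convergent with denominator <= 16 is p_3/q_3 = 35/8.
The closest fraction with denominator <= 16 is either p_3/q_3 or the intermediate fraction (k*p_3 + p_2)/(k*q_3 + q_2) with the largest k >= 1 whose denominator stays <= 16; these approach x as k grows, and every other convergent or intermediate fraction in range is farther away.
Largest k: floor((16 - q_2)/q_3) = floor((16 - 3)/8) = 1.
That gives (1*35 + 13)/(1*8 + 3) = 48/11.
Compare the errors: |x - 35/8| = |118*8 - 35*27|/(27*8) = 1/216, and |x - 48/11| = |118*11 - 48*27|/(27*11) = 2/297.
Cross-multiplying, 1*297 = 297 < 432 = 2*216, so 1/216 is smaller: the convergent 35/8 is closer to x than 48/11.

35/8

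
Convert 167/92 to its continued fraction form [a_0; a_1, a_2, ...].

Run the Euclidean algorithm on 167 and 92; the successive quotients are the partial quotients a_0, a_1, ... (each step inverts the fractional part left over by the previous one):
  167 = 1*92 + 75, so a_0 = 1.
  92 = 1*75 + 17, so a_1 = 1.
  75 = 4*17 + 7, so a_2 = 4.
  17 = 2*7 + 3, so a_3 = 2.
  7 = 2*3 + 1, so a_4 = 2.
  3 = 3*1 + 0, so a_5 = 3.
The remainder reaches 0 after 6 divisions, so the expansion has 6 partial quotients, read off in order.

[1; 1, 4, 2, 2, 3]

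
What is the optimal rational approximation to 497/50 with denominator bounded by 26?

169/17

Expand x = 497/50 as a continued fraction with the Euclidean algorithm:
  497 = 9*50 + 47, so a_0 = 9.
  50 = 1*47 + 3, so a_1 = 1.
  47 = 15*3 + 2, so a_2 = 15.
  3 = 1*2 + 1, so a_3 = 1.
  2 = 2*1 + 0, so a_4 = 2.
so x = [9; 1, 15, 1, 2].
Convergents (p_i = a_i*p_{i-1} + p_{i-2}, q_i = a_i*q_{i-1} + q_{i-2} with p_{-2}=0, p_{-1}=1, q_{-2}=1, q_{-1}=0), until the denominator exceeds 26:
  i=0: a_0=9, p_0 = 9*1 + 0 = 9, q_0 = 9*0 + 1 = 1.
  i=1: a_1=1, p_1 = 1*9 + 1 = 10, q_1 = 1*1 + 0 = 1.
  i=2: a_2=15, p_2 = 15*10 + 9 = 159, q_2 = 15*1 + 1 = 16.
  i=3: a_3=1, p_3 = 1*159 + 10 = 169, q_3 = 1*16 + 1 = 17.
  i=4: a_4=2, p_4 = 2*169 + 159 = 497, q_4 = 2*17 + 16 = 50.
q_4 = 50 > 26, so the last convergent with denominator <= 26 is p_3/q_3 = 169/17.
The closest fraction with denominator <= 26 is either p_3/q_3 or the intermediate fraction (k*p_3 + p_2)/(k*q_3 + q_2) with the largest k >= 1 whose denominator stays <= 26; these approach x as k grows, and every other convergent or intermediate fraction in range is farther away.
Largest k: floor((26 - q_2)/q_3) = floor((26 - 16)/17) = 0.
Since k = 0, no intermediate fraction beyond p_3/q_3 has denominator <= 26, so the convergent 169/17 is the closest (its error is |497*17 - 169*50|/(50*17) = 1/850).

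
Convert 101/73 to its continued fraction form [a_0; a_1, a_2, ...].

Run the Euclidean algorithm on 101 and 73; the successive quotients are the partial quotients a_0, a_1, ... (each step inverts the fractional part left over by the previous one):
  101 = 1*73 + 28, so a_0 = 1.
  73 = 2*28 + 17, so a_1 = 2.
  28 = 1*17 + 11, so a_2 = 1.
  17 = 1*11 + 6, so a_3 = 1.
  11 = 1*6 + 5, so a_4 = 1.
  6 = 1*5 + 1, so a_5 = 1.
  5 = 5*1 + 0, so a_6 = 5.
The remainder reaches 0 after 7 divisions, so the expansion has 7 partial quotients, read off in order.

[1; 2, 1, 1, 1, 1, 5]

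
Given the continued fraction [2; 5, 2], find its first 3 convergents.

2/1, 11/5, 24/11

Using the convergent recurrence p_i = a_i*p_{i-1} + p_{i-2}, q_i = a_i*q_{i-1} + q_{i-2} with p_{-2}=0, p_{-1}=1, q_{-2}=1, q_{-1}=0:
  i=0: a_0=2, p_0 = 2*1 + 0 = 2, q_0 = 2*0 + 1 = 1.
  i=1: a_1=5, p_1 = 5*2 + 1 = 11, q_1 = 5*1 + 0 = 5.
  i=2: a_2=2, p_2 = 2*11 + 2 = 24, q_2 = 2*5 + 1 = 11.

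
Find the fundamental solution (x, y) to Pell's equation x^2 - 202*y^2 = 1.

(x, y) = (19731763, 1388322)

First expand sqrt(202) as a continued fraction. With x_i = (sqrt(202) + m_i)/d_i and (m_0, d_0) = (0, 1): a_0 = floor(sqrt(202)) = 14, since 14^2 = 196 <= 202 < 225 = 15^2.
Iterate m_{i+1} = d_i*a_i - m_i, d_{i+1} = (202 - m_{i+1}^2)/d_i, a_{i+1} = floor((a_0 + m_{i+1})/d_{i+1}):
  m_1 = 1*14 - 0 = 14, d_1 = (202 - 14^2)/1 = 6/1 = 6, a_1 = floor((14 + 14)/6) = 4.
  m_2 = 6*4 - 14 = 10, d_2 = (202 - 10^2)/6 = 102/6 = 17, a_2 = floor((14 + 10)/17) = 1.
  m_3 = 17*1 - 10 = 7, d_3 = (202 - 7^2)/17 = 153/17 = 9, a_3 = floor((14 + 7)/9) = 2.
  m_4 = 9*2 - 7 = 11, d_4 = (202 - 11^2)/9 = 81/9 = 9, a_4 = floor((14 + 11)/9) = 2.
  m_5 = 9*2 - 11 = 7, d_5 = (202 - 7^2)/9 = 153/9 = 17, a_5 = floor((14 + 7)/17) = 1.
  m_6 = 17*1 - 7 = 10, d_6 = (202 - 10^2)/17 = 102/17 = 6, a_6 = floor((14 + 10)/6) = 4.
  m_7 = 6*4 - 10 = 14, d_7 = (202 - 14^2)/6 = 6/6 = 1, a_7 = floor((14 + 14)/1) = 28.
  m_8 = 1*28 - 14 = 14, d_8 = (202 - 14^2)/1 = 6/1 = 6: (m_8, d_8) = (m_1, d_1) = (14, 6), so from here the quotients repeat a_1, ..., a_7; the period length is 7.
So sqrt(202) = [14; (4, 1, 2, 2, 1, 4, 28)] with period length k = 7.
k is odd, so (p_{k-1}, q_{k-1}) only solves x^2 - 202y^2 = -1 and the fundamental solution of x^2 - 202y^2 = 1 is (p_{2k-1}, q_{2k-1}) = (p_13, q_13); compute convergents through index 13, running through the period twice.
Convergents (p_i = a_i*p_{i-1} + p_{i-2}, q_i = a_i*q_{i-1} + q_{i-2} with p_{-2}=0, p_{-1}=1, q_{-2}=1, q_{-1}=0):
  i=0: a_0=14, p_0 = 14*1 + 0 = 14, q_0 = 14*0 + 1 = 1.
  i=1: a_1=4, p_1 = 4*14 + 1 = 57, q_1 = 4*1 + 0 = 4.
  i=2: a_2=1, p_2 = 1*57 + 14 = 71, q_2 = 1*4 + 1 = 5.
  i=3: a_3=2, p_3 = 2*71 + 57 = 199, q_3 = 2*5 + 4 = 14.
  i=4: a_4=2, p_4 = 2*199 + 71 = 469, q_4 = 2*14 + 5 = 33.
  i=5: a_5=1, p_5 = 1*469 + 199 = 668, q_5 = 1*33 + 14 = 47.
  i=6: a_6=4, p_6 = 4*668 + 469 = 3141, q_6 = 4*47 + 33 = 221.
  i=7: a_7=28, p_7 = 28*3141 + 668 = 88616, q_7 = 28*221 + 47 = 6235.
  i=8: a_8=4, p_8 = 4*88616 + 3141 = 357605, q_8 = 4*6235 + 221 = 25161.
  i=9: a_9=1, p_9 = 1*357605 + 88616 = 446221, q_9 = 1*25161 + 6235 = 31396.
  i=10: a_10=2, p_10 = 2*446221 + 357605 = 1250047, q_10 = 2*31396 + 25161 = 87953.
  i=11: a_11=2, p_11 = 2*1250047 + 446221 = 2946315, q_11 = 2*87953 + 31396 = 207302.
  i=12: a_12=1, p_12 = 1*2946315 + 1250047 = 4196362, q_12 = 1*207302 + 87953 = 295255.
  i=13: a_13=4, p_13 = 4*4196362 + 2946315 = 19731763, q_13 = 4*295255 + 207302 = 1388322.
Indeed p_6^2 - 202*q_6^2 = 9865881 - 9865882 = -1, not +1.
Check: 19731763^2 - 202*1388322^2 = 389342471088169 - 389342471088168 = 1, so (x, y) = (19731763, 1388322) solves the equation, and by the theorem it is the least positive solution.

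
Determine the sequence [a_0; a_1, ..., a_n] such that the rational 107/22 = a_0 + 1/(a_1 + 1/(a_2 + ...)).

Run the Euclidean algorithm on 107 and 22; the successive quotients are the partial quotients a_0, a_1, ... (each step inverts the fractional part left over by the previous one):
  107 = 4*22 + 19, so a_0 = 4.
  22 = 1*19 + 3, so a_1 = 1.
  19 = 6*3 + 1, so a_2 = 6.
  3 = 3*1 + 0, so a_3 = 3.
The remainder reaches 0 after 4 divisions, so the expansion has 4 partial quotients, read off in order.

[4; 1, 6, 3]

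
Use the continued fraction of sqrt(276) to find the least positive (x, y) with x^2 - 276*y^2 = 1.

(x, y) = (7775, 468)

First expand sqrt(276) as a continued fraction. With x_i = (sqrt(276) + m_i)/d_i and (m_0, d_0) = (0, 1): a_0 = floor(sqrt(276)) = 16, since 16^2 = 256 <= 276 < 289 = 17^2.
Iterate m_{i+1} = d_i*a_i - m_i, d_{i+1} = (276 - m_{i+1}^2)/d_i, a_{i+1} = floor((a_0 + m_{i+1})/d_{i+1}):
  m_1 = 1*16 - 0 = 16, d_1 = (276 - 16^2)/1 = 20/1 = 20, a_1 = floor((16 + 16)/20) = 1.
  m_2 = 20*1 - 16 = 4, d_2 = (276 - 4^2)/20 = 260/20 = 13, a_2 = floor((16 + 4)/13) = 1.
  m_3 = 13*1 - 4 = 9, d_3 = (276 - 9^2)/13 = 195/13 = 15, a_3 = floor((16 + 9)/15) = 1.
  m_4 = 15*1 - 9 = 6, d_4 = (276 - 6^2)/15 = 240/15 = 16, a_4 = floor((16 + 6)/16) = 1.
  m_5 = 16*1 - 6 = 10, d_5 = (276 - 10^2)/16 = 176/16 = 11, a_5 = floor((16 + 10)/11) = 2.
  m_6 = 11*2 - 10 = 12, d_6 = (276 - 12^2)/11 = 132/11 = 12, a_6 = floor((16 + 12)/12) = 2.
  m_7 = 12*2 - 12 = 12, d_7 = (276 - 12^2)/12 = 132/12 = 11, a_7 = floor((16 + 12)/11) = 2.
  m_8 = 11*2 - 12 = 10, d_8 = (276 - 10^2)/11 = 176/11 = 16, a_8 = floor((16 + 10)/16) = 1.
  m_9 = 16*1 - 10 = 6, d_9 = (276 - 6^2)/16 = 240/16 = 15, a_9 = floor((16 + 6)/15) = 1.
  m_10 = 15*1 - 6 = 9, d_10 = (276 - 9^2)/15 = 195/15 = 13, a_10 = floor((16 + 9)/13) = 1.
  m_11 = 13*1 - 9 = 4, d_11 = (276 - 4^2)/13 = 260/13 = 20, a_11 = floor((16 + 4)/20) = 1.
  m_12 = 20*1 - 4 = 16, d_12 = (276 - 16^2)/20 = 20/20 = 1, a_12 = floor((16 + 16)/1) = 32.
  m_13 = 1*32 - 16 = 16, d_13 = (276 - 16^2)/1 = 20/1 = 20: (m_13, d_13) = (m_1, d_1) = (16, 20), so from here the quotients repeat a_1, ..., a_12; the period length is 12.
So sqrt(276) = [16; (1, 1, 1, 1, 2, 2, 2, 1, 1, 1, 1, 32)] with period length k = 12.
k is even, so the fundamental solution of x^2 - 276y^2 = 1 is (p_{k-1}, q_{k-1}) = (p_11, q_11); compute convergents through index 11.
Convergents (p_i = a_i*p_{i-1} + p_{i-2}, q_i = a_i*q_{i-1} + q_{i-2} with p_{-2}=0, p_{-1}=1, q_{-2}=1, q_{-1}=0):
  i=0: a_0=16, p_0 = 16*1 + 0 = 16, q_0 = 16*0 + 1 = 1.
  i=1: a_1=1, p_1 = 1*16 + 1 = 17, q_1 = 1*1 + 0 = 1.
  i=2: a_2=1, p_2 = 1*17 + 16 = 33, q_2 = 1*1 + 1 = 2.
  i=3: a_3=1, p_3 = 1*33 + 17 = 50, q_3 = 1*2 + 1 = 3.
  i=4: a_4=1, p_4 = 1*50 + 33 = 83, q_4 = 1*3 + 2 = 5.
  i=5: a_5=2, p_5 = 2*83 + 50 = 216, q_5 = 2*5 + 3 = 13.
  i=6: a_6=2, p_6 = 2*216 + 83 = 515, q_6 = 2*13 + 5 = 31.
  i=7: a_7=2, p_7 = 2*515 + 216 = 1246, q_7 = 2*31 + 13 = 75.
  i=8: a_8=1, p_8 = 1*1246 + 515 = 1761, q_8 = 1*75 + 31 = 106.
  i=9: a_9=1, p_9 = 1*1761 + 1246 = 3007, q_9 = 1*106 + 75 = 181.
  i=10: a_10=1, p_10 = 1*3007 + 1761 = 4768, q_10 = 1*181 + 106 = 287.
  i=11: a_11=1, p_11 = 1*4768 + 3007 = 7775, q_11 = 1*287 + 181 = 468.
Check: 7775^2 - 276*468^2 = 60450625 - 60450624 = 1, so (x, y) = (7775, 468) solves the equation, and by the theorem it is the least positive solution.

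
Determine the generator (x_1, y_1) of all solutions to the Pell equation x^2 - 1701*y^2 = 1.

(x, y) = (665335, 16132)

First expand sqrt(1701) as a continued fraction. With x_i = (sqrt(1701) + m_i)/d_i and (m_0, d_0) = (0, 1): a_0 = floor(sqrt(1701)) = 41, since 41^2 = 1681 <= 1701 < 1764 = 42^2.
Iterate m_{i+1} = d_i*a_i - m_i, d_{i+1} = (1701 - m_{i+1}^2)/d_i, a_{i+1} = floor((a_0 + m_{i+1})/d_{i+1}):
  m_1 = 1*41 - 0 = 41, d_1 = (1701 - 41^2)/1 = 20/1 = 20, a_1 = floor((41 + 41)/20) = 4.
  m_2 = 20*4 - 41 = 39, d_2 = (1701 - 39^2)/20 = 180/20 = 9, a_2 = floor((41 + 39)/9) = 8.
  m_3 = 9*8 - 39 = 33, d_3 = (1701 - 33^2)/9 = 612/9 = 68, a_3 = floor((41 + 33)/68) = 1.
  m_4 = 68*1 - 33 = 35, d_4 = (1701 - 35^2)/68 = 476/68 = 7, a_4 = floor((41 + 35)/7) = 10.
  m_5 = 7*10 - 35 = 35, d_5 = (1701 - 35^2)/7 = 476/7 = 68, a_5 = floor((41 + 35)/68) = 1.
  m_6 = 68*1 - 35 = 33, d_6 = (1701 - 33^2)/68 = 612/68 = 9, a_6 = floor((41 + 33)/9) = 8.
  m_7 = 9*8 - 33 = 39, d_7 = (1701 - 39^2)/9 = 180/9 = 20, a_7 = floor((41 + 39)/20) = 4.
  m_8 = 20*4 - 39 = 41, d_8 = (1701 - 41^2)/20 = 20/20 = 1, a_8 = floor((41 + 41)/1) = 82.
  m_9 = 1*82 - 41 = 41, d_9 = (1701 - 41^2)/1 = 20/1 = 20: (m_9, d_9) = (m_1, d_1) = (41, 20), so from here the quotients repeat a_1, ..., a_8; the period length is 8.
So sqrt(1701) = [41; (4, 8, 1, 10, 1, 8, 4, 82)] with period length k = 8.
k is even, so the fundamental solution of x^2 - 1701y^2 = 1 is (p_{k-1}, q_{k-1}) = (p_7, q_7); compute convergents through index 7.
Convergents (p_i = a_i*p_{i-1} + p_{i-2}, q_i = a_i*q_{i-1} + q_{i-2} with p_{-2}=0, p_{-1}=1, q_{-2}=1, q_{-1}=0):
  i=0: a_0=41, p_0 = 41*1 + 0 = 41, q_0 = 41*0 + 1 = 1.
  i=1: a_1=4, p_1 = 4*41 + 1 = 165, q_1 = 4*1 + 0 = 4.
  i=2: a_2=8, p_2 = 8*165 + 41 = 1361, q_2 = 8*4 + 1 = 33.
  i=3: a_3=1, p_3 = 1*1361 + 165 = 1526, q_3 = 1*33 + 4 = 37.
  i=4: a_4=10, p_4 = 10*1526 + 1361 = 16621, q_4 = 10*37 + 33 = 403.
  i=5: a_5=1, p_5 = 1*16621 + 1526 = 18147, q_5 = 1*403 + 37 = 440.
  i=6: a_6=8, p_6 = 8*18147 + 16621 = 161797, q_6 = 8*440 + 403 = 3923.
  i=7: a_7=4, p_7 = 4*161797 + 18147 = 665335, q_7 = 4*3923 + 440 = 16132.
Check: 665335^2 - 1701*16132^2 = 442670662225 - 442670662224 = 1, so (x, y) = (665335, 16132) solves the equation, and by the theorem it is the least positive solution.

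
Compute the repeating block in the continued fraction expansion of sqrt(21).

Write x_i = (sqrt(21) + m_i)/d_i with (m_0, d_0) = (0, 1). a_0 = floor(sqrt(21)) = 4, since 4^2 = 16 <= 21 < 25 = 5^2.
Iterate m_{i+1} = d_i*a_i - m_i, d_{i+1} = (21 - m_{i+1}^2)/d_i, a_{i+1} = floor((a_0 + m_{i+1})/d_{i+1}):
  m_1 = 1*4 - 0 = 4, d_1 = (21 - 4^2)/1 = 5/1 = 5, a_1 = floor((4 + 4)/5) = 1.
  m_2 = 5*1 - 4 = 1, d_2 = (21 - 1^2)/5 = 20/5 = 4, a_2 = floor((4 + 1)/4) = 1.
  m_3 = 4*1 - 1 = 3, d_3 = (21 - 3^2)/4 = 12/4 = 3, a_3 = floor((4 + 3)/3) = 2.
  m_4 = 3*2 - 3 = 3, d_4 = (21 - 3^2)/3 = 12/3 = 4, a_4 = floor((4 + 3)/4) = 1.
  m_5 = 4*1 - 3 = 1, d_5 = (21 - 1^2)/4 = 20/4 = 5, a_5 = floor((4 + 1)/5) = 1.
  m_6 = 5*1 - 1 = 4, d_6 = (21 - 4^2)/5 = 5/5 = 1, a_6 = floor((4 + 4)/1) = 8.
  m_7 = 1*8 - 4 = 4, d_7 = (21 - 4^2)/1 = 5/1 = 5: (m_7, d_7) = (m_1, d_1) = (4, 5), so from here the quotients repeat a_1, ..., a_6; the period length is 6.
Hence the expansion of sqrt(21) is a_0 = 4 followed by the repeating block 1, 1, 2, 1, 1, 8 (period 6).

[4; (1, 1, 2, 1, 1, 8)]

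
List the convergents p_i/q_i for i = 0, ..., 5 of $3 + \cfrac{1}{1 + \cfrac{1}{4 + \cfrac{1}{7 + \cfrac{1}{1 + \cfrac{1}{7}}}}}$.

3/1, 4/1, 19/5, 137/36, 156/41, 1229/323

Using the convergent recurrence p_i = a_i*p_{i-1} + p_{i-2}, q_i = a_i*q_{i-1} + q_{i-2} with p_{-2}=0, p_{-1}=1, q_{-2}=1, q_{-1}=0:
  i=0: a_0=3, p_0 = 3*1 + 0 = 3, q_0 = 3*0 + 1 = 1.
  i=1: a_1=1, p_1 = 1*3 + 1 = 4, q_1 = 1*1 + 0 = 1.
  i=2: a_2=4, p_2 = 4*4 + 3 = 19, q_2 = 4*1 + 1 = 5.
  i=3: a_3=7, p_3 = 7*19 + 4 = 137, q_3 = 7*5 + 1 = 36.
  i=4: a_4=1, p_4 = 1*137 + 19 = 156, q_4 = 1*36 + 5 = 41.
  i=5: a_5=7, p_5 = 7*156 + 137 = 1229, q_5 = 7*41 + 36 = 323.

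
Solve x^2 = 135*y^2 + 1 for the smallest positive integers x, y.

(x, y) = (244, 21)

First expand sqrt(135) as a continued fraction. With x_i = (sqrt(135) + m_i)/d_i and (m_0, d_0) = (0, 1): a_0 = floor(sqrt(135)) = 11, since 11^2 = 121 <= 135 < 144 = 12^2.
Iterate m_{i+1} = d_i*a_i - m_i, d_{i+1} = (135 - m_{i+1}^2)/d_i, a_{i+1} = floor((a_0 + m_{i+1})/d_{i+1}):
  m_1 = 1*11 - 0 = 11, d_1 = (135 - 11^2)/1 = 14/1 = 14, a_1 = floor((11 + 11)/14) = 1.
  m_2 = 14*1 - 11 = 3, d_2 = (135 - 3^2)/14 = 126/14 = 9, a_2 = floor((11 + 3)/9) = 1.
  m_3 = 9*1 - 3 = 6, d_3 = (135 - 6^2)/9 = 99/9 = 11, a_3 = floor((11 + 6)/11) = 1.
  m_4 = 11*1 - 6 = 5, d_4 = (135 - 5^2)/11 = 110/11 = 10, a_4 = floor((11 + 5)/10) = 1.
  m_5 = 10*1 - 5 = 5, d_5 = (135 - 5^2)/10 = 110/10 = 11, a_5 = floor((11 + 5)/11) = 1.
  m_6 = 11*1 - 5 = 6, d_6 = (135 - 6^2)/11 = 99/11 = 9, a_6 = floor((11 + 6)/9) = 1.
  m_7 = 9*1 - 6 = 3, d_7 = (135 - 3^2)/9 = 126/9 = 14, a_7 = floor((11 + 3)/14) = 1.
  m_8 = 14*1 - 3 = 11, d_8 = (135 - 11^2)/14 = 14/14 = 1, a_8 = floor((11 + 11)/1) = 22.
  m_9 = 1*22 - 11 = 11, d_9 = (135 - 11^2)/1 = 14/1 = 14: (m_9, d_9) = (m_1, d_1) = (11, 14), so from here the quotients repeat a_1, ..., a_8; the period length is 8.
So sqrt(135) = [11; (1, 1, 1, 1, 1, 1, 1, 22)] with period length k = 8.
k is even, so the fundamental solution of x^2 - 135y^2 = 1 is (p_{k-1}, q_{k-1}) = (p_7, q_7); compute convergents through index 7.
Convergents (p_i = a_i*p_{i-1} + p_{i-2}, q_i = a_i*q_{i-1} + q_{i-2} with p_{-2}=0, p_{-1}=1, q_{-2}=1, q_{-1}=0):
  i=0: a_0=11, p_0 = 11*1 + 0 = 11, q_0 = 11*0 + 1 = 1.
  i=1: a_1=1, p_1 = 1*11 + 1 = 12, q_1 = 1*1 + 0 = 1.
  i=2: a_2=1, p_2 = 1*12 + 11 = 23, q_2 = 1*1 + 1 = 2.
  i=3: a_3=1, p_3 = 1*23 + 12 = 35, q_3 = 1*2 + 1 = 3.
  i=4: a_4=1, p_4 = 1*35 + 23 = 58, q_4 = 1*3 + 2 = 5.
  i=5: a_5=1, p_5 = 1*58 + 35 = 93, q_5 = 1*5 + 3 = 8.
  i=6: a_6=1, p_6 = 1*93 + 58 = 151, q_6 = 1*8 + 5 = 13.
  i=7: a_7=1, p_7 = 1*151 + 93 = 244, q_7 = 1*13 + 8 = 21.
Check: 244^2 - 135*21^2 = 59536 - 59535 = 1, so (x, y) = (244, 21) solves the equation, and by the theorem it is the least positive solution.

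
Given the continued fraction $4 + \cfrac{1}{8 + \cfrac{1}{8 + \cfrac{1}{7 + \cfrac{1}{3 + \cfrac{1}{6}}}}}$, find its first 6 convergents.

4/1, 33/8, 268/65, 1909/463, 5995/1454, 37879/9187

Using the convergent recurrence p_i = a_i*p_{i-1} + p_{i-2}, q_i = a_i*q_{i-1} + q_{i-2} with p_{-2}=0, p_{-1}=1, q_{-2}=1, q_{-1}=0:
  i=0: a_0=4, p_0 = 4*1 + 0 = 4, q_0 = 4*0 + 1 = 1.
  i=1: a_1=8, p_1 = 8*4 + 1 = 33, q_1 = 8*1 + 0 = 8.
  i=2: a_2=8, p_2 = 8*33 + 4 = 268, q_2 = 8*8 + 1 = 65.
  i=3: a_3=7, p_3 = 7*268 + 33 = 1909, q_3 = 7*65 + 8 = 463.
  i=4: a_4=3, p_4 = 3*1909 + 268 = 5995, q_4 = 3*463 + 65 = 1454.
  i=5: a_5=6, p_5 = 6*5995 + 1909 = 37879, q_5 = 6*1454 + 463 = 9187.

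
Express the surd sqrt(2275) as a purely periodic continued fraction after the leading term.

[47; (1, 2, 3, 2, 1, 94)]

Write x_i = (sqrt(2275) + m_i)/d_i with (m_0, d_0) = (0, 1). a_0 = floor(sqrt(2275)) = 47, since 47^2 = 2209 <= 2275 < 2304 = 48^2.
Iterate m_{i+1} = d_i*a_i - m_i, d_{i+1} = (2275 - m_{i+1}^2)/d_i, a_{i+1} = floor((a_0 + m_{i+1})/d_{i+1}):
  m_1 = 1*47 - 0 = 47, d_1 = (2275 - 47^2)/1 = 66/1 = 66, a_1 = floor((47 + 47)/66) = 1.
  m_2 = 66*1 - 47 = 19, d_2 = (2275 - 19^2)/66 = 1914/66 = 29, a_2 = floor((47 + 19)/29) = 2.
  m_3 = 29*2 - 19 = 39, d_3 = (2275 - 39^2)/29 = 754/29 = 26, a_3 = floor((47 + 39)/26) = 3.
  m_4 = 26*3 - 39 = 39, d_4 = (2275 - 39^2)/26 = 754/26 = 29, a_4 = floor((47 + 39)/29) = 2.
  m_5 = 29*2 - 39 = 19, d_5 = (2275 - 19^2)/29 = 1914/29 = 66, a_5 = floor((47 + 19)/66) = 1.
  m_6 = 66*1 - 19 = 47, d_6 = (2275 - 47^2)/66 = 66/66 = 1, a_6 = floor((47 + 47)/1) = 94.
  m_7 = 1*94 - 47 = 47, d_7 = (2275 - 47^2)/1 = 66/1 = 66: (m_7, d_7) = (m_1, d_1) = (47, 66), so from here the quotients repeat a_1, ..., a_6; the period length is 6.
Hence the expansion of sqrt(2275) is a_0 = 47 followed by the repeating block 1, 2, 3, 2, 1, 94 (period 6).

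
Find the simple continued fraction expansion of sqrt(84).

[9; (6, 18)]

Write x_i = (sqrt(84) + m_i)/d_i with (m_0, d_0) = (0, 1). a_0 = floor(sqrt(84)) = 9, since 9^2 = 81 <= 84 < 100 = 10^2.
Iterate m_{i+1} = d_i*a_i - m_i, d_{i+1} = (84 - m_{i+1}^2)/d_i, a_{i+1} = floor((a_0 + m_{i+1})/d_{i+1}):
  m_1 = 1*9 - 0 = 9, d_1 = (84 - 9^2)/1 = 3/1 = 3, a_1 = floor((9 + 9)/3) = 6.
  m_2 = 3*6 - 9 = 9, d_2 = (84 - 9^2)/3 = 3/3 = 1, a_2 = floor((9 + 9)/1) = 18.
  m_3 = 1*18 - 9 = 9, d_3 = (84 - 9^2)/1 = 3/1 = 3: (m_3, d_3) = (m_1, d_1) = (9, 3), so from here the quotients repeat a_1, a_2; the period length is 2.
Hence the expansion of sqrt(84) is a_0 = 9 followed by the repeating block 6, 18 (period 2).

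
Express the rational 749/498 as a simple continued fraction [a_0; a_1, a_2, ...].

[1; 1, 1, 61, 1, 3]

Run the Euclidean algorithm on 749 and 498; the successive quotients are the partial quotients a_0, a_1, ... (each step inverts the fractional part left over by the previous one):
  749 = 1*498 + 251, so a_0 = 1.
  498 = 1*251 + 247, so a_1 = 1.
  251 = 1*247 + 4, so a_2 = 1.
  247 = 61*4 + 3, so a_3 = 61.
  4 = 1*3 + 1, so a_4 = 1.
  3 = 3*1 + 0, so a_5 = 3.
The remainder reaches 0 after 6 divisions, so the expansion has 6 partial quotients, read off in order.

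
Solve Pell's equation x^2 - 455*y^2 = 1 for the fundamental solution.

First expand sqrt(455) as a continued fraction. With x_i = (sqrt(455) + m_i)/d_i and (m_0, d_0) = (0, 1): a_0 = floor(sqrt(455)) = 21, since 21^2 = 441 <= 455 < 484 = 22^2.
Iterate m_{i+1} = d_i*a_i - m_i, d_{i+1} = (455 - m_{i+1}^2)/d_i, a_{i+1} = floor((a_0 + m_{i+1})/d_{i+1}):
  m_1 = 1*21 - 0 = 21, d_1 = (455 - 21^2)/1 = 14/1 = 14, a_1 = floor((21 + 21)/14) = 3.
  m_2 = 14*3 - 21 = 21, d_2 = (455 - 21^2)/14 = 14/14 = 1, a_2 = floor((21 + 21)/1) = 42.
  m_3 = 1*42 - 21 = 21, d_3 = (455 - 21^2)/1 = 14/1 = 14: (m_3, d_3) = (m_1, d_1) = (21, 14), so from here the quotients repeat a_1, a_2; the period length is 2.
So sqrt(455) = [21; (3, 42)] with period length k = 2.
k is even, so the fundamental solution of x^2 - 455y^2 = 1 is (p_{k-1}, q_{k-1}) = (p_1, q_1); compute convergents through index 1.
Convergents (p_i = a_i*p_{i-1} + p_{i-2}, q_i = a_i*q_{i-1} + q_{i-2} with p_{-2}=0, p_{-1}=1, q_{-2}=1, q_{-1}=0):
  i=0: a_0=21, p_0 = 21*1 + 0 = 21, q_0 = 21*0 + 1 = 1.
  i=1: a_1=3, p_1 = 3*21 + 1 = 64, q_1 = 3*1 + 0 = 3.
Check: 64^2 - 455*3^2 = 4096 - 4095 = 1, so (x, y) = (64, 3) solves the equation, and by the theorem it is the least positive solution.

(x, y) = (64, 3)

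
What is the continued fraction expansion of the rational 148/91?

[1; 1, 1, 1, 2, 11]

Run the Euclidean algorithm on 148 and 91; the successive quotients are the partial quotients a_0, a_1, ... (each step inverts the fractional part left over by the previous one):
  148 = 1*91 + 57, so a_0 = 1.
  91 = 1*57 + 34, so a_1 = 1.
  57 = 1*34 + 23, so a_2 = 1.
  34 = 1*23 + 11, so a_3 = 1.
  23 = 2*11 + 1, so a_4 = 2.
  11 = 11*1 + 0, so a_5 = 11.
The remainder reaches 0 after 6 divisions, so the expansion has 6 partial quotients, read off in order.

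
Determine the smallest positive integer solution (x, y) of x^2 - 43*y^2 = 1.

First expand sqrt(43) as a continued fraction. With x_i = (sqrt(43) + m_i)/d_i and (m_0, d_0) = (0, 1): a_0 = floor(sqrt(43)) = 6, since 6^2 = 36 <= 43 < 49 = 7^2.
Iterate m_{i+1} = d_i*a_i - m_i, d_{i+1} = (43 - m_{i+1}^2)/d_i, a_{i+1} = floor((a_0 + m_{i+1})/d_{i+1}):
  m_1 = 1*6 - 0 = 6, d_1 = (43 - 6^2)/1 = 7/1 = 7, a_1 = floor((6 + 6)/7) = 1.
  m_2 = 7*1 - 6 = 1, d_2 = (43 - 1^2)/7 = 42/7 = 6, a_2 = floor((6 + 1)/6) = 1.
  m_3 = 6*1 - 1 = 5, d_3 = (43 - 5^2)/6 = 18/6 = 3, a_3 = floor((6 + 5)/3) = 3.
  m_4 = 3*3 - 5 = 4, d_4 = (43 - 4^2)/3 = 27/3 = 9, a_4 = floor((6 + 4)/9) = 1.
  m_5 = 9*1 - 4 = 5, d_5 = (43 - 5^2)/9 = 18/9 = 2, a_5 = floor((6 + 5)/2) = 5.
  m_6 = 2*5 - 5 = 5, d_6 = (43 - 5^2)/2 = 18/2 = 9, a_6 = floor((6 + 5)/9) = 1.
  m_7 = 9*1 - 5 = 4, d_7 = (43 - 4^2)/9 = 27/9 = 3, a_7 = floor((6 + 4)/3) = 3.
  m_8 = 3*3 - 4 = 5, d_8 = (43 - 5^2)/3 = 18/3 = 6, a_8 = floor((6 + 5)/6) = 1.
  m_9 = 6*1 - 5 = 1, d_9 = (43 - 1^2)/6 = 42/6 = 7, a_9 = floor((6 + 1)/7) = 1.
  m_10 = 7*1 - 1 = 6, d_10 = (43 - 6^2)/7 = 7/7 = 1, a_10 = floor((6 + 6)/1) = 12.
  m_11 = 1*12 - 6 = 6, d_11 = (43 - 6^2)/1 = 7/1 = 7: (m_11, d_11) = (m_1, d_1) = (6, 7), so from here the quotients repeat a_1, ..., a_10; the period length is 10.
So sqrt(43) = [6; (1, 1, 3, 1, 5, 1, 3, 1, 1, 12)] with period length k = 10.
k is even, so the fundamental solution of x^2 - 43y^2 = 1 is (p_{k-1}, q_{k-1}) = (p_9, q_9); compute convergents through index 9.
Convergents (p_i = a_i*p_{i-1} + p_{i-2}, q_i = a_i*q_{i-1} + q_{i-2} with p_{-2}=0, p_{-1}=1, q_{-2}=1, q_{-1}=0):
  i=0: a_0=6, p_0 = 6*1 + 0 = 6, q_0 = 6*0 + 1 = 1.
  i=1: a_1=1, p_1 = 1*6 + 1 = 7, q_1 = 1*1 + 0 = 1.
  i=2: a_2=1, p_2 = 1*7 + 6 = 13, q_2 = 1*1 + 1 = 2.
  i=3: a_3=3, p_3 = 3*13 + 7 = 46, q_3 = 3*2 + 1 = 7.
  i=4: a_4=1, p_4 = 1*46 + 13 = 59, q_4 = 1*7 + 2 = 9.
  i=5: a_5=5, p_5 = 5*59 + 46 = 341, q_5 = 5*9 + 7 = 52.
  i=6: a_6=1, p_6 = 1*341 + 59 = 400, q_6 = 1*52 + 9 = 61.
  i=7: a_7=3, p_7 = 3*400 + 341 = 1541, q_7 = 3*61 + 52 = 235.
  i=8: a_8=1, p_8 = 1*1541 + 400 = 1941, q_8 = 1*235 + 61 = 296.
  i=9: a_9=1, p_9 = 1*1941 + 1541 = 3482, q_9 = 1*296 + 235 = 531.
Check: 3482^2 - 43*531^2 = 12124324 - 12124323 = 1, so (x, y) = (3482, 531) solves the equation, and by the theorem it is the least positive solution.

(x, y) = (3482, 531)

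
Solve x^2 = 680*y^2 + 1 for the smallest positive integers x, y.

(x, y) = (339, 13)

First expand sqrt(680) as a continued fraction. With x_i = (sqrt(680) + m_i)/d_i and (m_0, d_0) = (0, 1): a_0 = floor(sqrt(680)) = 26, since 26^2 = 676 <= 680 < 729 = 27^2.
Iterate m_{i+1} = d_i*a_i - m_i, d_{i+1} = (680 - m_{i+1}^2)/d_i, a_{i+1} = floor((a_0 + m_{i+1})/d_{i+1}):
  m_1 = 1*26 - 0 = 26, d_1 = (680 - 26^2)/1 = 4/1 = 4, a_1 = floor((26 + 26)/4) = 13.
  m_2 = 4*13 - 26 = 26, d_2 = (680 - 26^2)/4 = 4/4 = 1, a_2 = floor((26 + 26)/1) = 52.
  m_3 = 1*52 - 26 = 26, d_3 = (680 - 26^2)/1 = 4/1 = 4: (m_3, d_3) = (m_1, d_1) = (26, 4), so from here the quotients repeat a_1, a_2; the period length is 2.
So sqrt(680) = [26; (13, 52)] with period length k = 2.
k is even, so the fundamental solution of x^2 - 680y^2 = 1 is (p_{k-1}, q_{k-1}) = (p_1, q_1); compute convergents through index 1.
Convergents (p_i = a_i*p_{i-1} + p_{i-2}, q_i = a_i*q_{i-1} + q_{i-2} with p_{-2}=0, p_{-1}=1, q_{-2}=1, q_{-1}=0):
  i=0: a_0=26, p_0 = 26*1 + 0 = 26, q_0 = 26*0 + 1 = 1.
  i=1: a_1=13, p_1 = 13*26 + 1 = 339, q_1 = 13*1 + 0 = 13.
Check: 339^2 - 680*13^2 = 114921 - 114920 = 1, so (x, y) = (339, 13) solves the equation, and by the theorem it is the least positive solution.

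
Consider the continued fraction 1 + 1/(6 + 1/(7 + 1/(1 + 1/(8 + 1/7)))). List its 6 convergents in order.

1/1, 7/6, 50/43, 57/49, 506/435, 3599/3094

Using the convergent recurrence p_i = a_i*p_{i-1} + p_{i-2}, q_i = a_i*q_{i-1} + q_{i-2} with p_{-2}=0, p_{-1}=1, q_{-2}=1, q_{-1}=0:
  i=0: a_0=1, p_0 = 1*1 + 0 = 1, q_0 = 1*0 + 1 = 1.
  i=1: a_1=6, p_1 = 6*1 + 1 = 7, q_1 = 6*1 + 0 = 6.
  i=2: a_2=7, p_2 = 7*7 + 1 = 50, q_2 = 7*6 + 1 = 43.
  i=3: a_3=1, p_3 = 1*50 + 7 = 57, q_3 = 1*43 + 6 = 49.
  i=4: a_4=8, p_4 = 8*57 + 50 = 506, q_4 = 8*49 + 43 = 435.
  i=5: a_5=7, p_5 = 7*506 + 57 = 3599, q_5 = 7*435 + 49 = 3094.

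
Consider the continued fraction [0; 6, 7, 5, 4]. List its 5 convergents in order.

Using the convergent recurrence p_i = a_i*p_{i-1} + p_{i-2}, q_i = a_i*q_{i-1} + q_{i-2} with p_{-2}=0, p_{-1}=1, q_{-2}=1, q_{-1}=0:
  i=0: a_0=0, p_0 = 0*1 + 0 = 0, q_0 = 0*0 + 1 = 1.
  i=1: a_1=6, p_1 = 6*0 + 1 = 1, q_1 = 6*1 + 0 = 6.
  i=2: a_2=7, p_2 = 7*1 + 0 = 7, q_2 = 7*6 + 1 = 43.
  i=3: a_3=5, p_3 = 5*7 + 1 = 36, q_3 = 5*43 + 6 = 221.
  i=4: a_4=4, p_4 = 4*36 + 7 = 151, q_4 = 4*221 + 43 = 927.

0/1, 1/6, 7/43, 36/221, 151/927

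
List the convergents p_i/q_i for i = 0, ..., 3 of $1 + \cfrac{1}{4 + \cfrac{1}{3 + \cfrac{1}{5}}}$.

Using the convergent recurrence p_i = a_i*p_{i-1} + p_{i-2}, q_i = a_i*q_{i-1} + q_{i-2} with p_{-2}=0, p_{-1}=1, q_{-2}=1, q_{-1}=0:
  i=0: a_0=1, p_0 = 1*1 + 0 = 1, q_0 = 1*0 + 1 = 1.
  i=1: a_1=4, p_1 = 4*1 + 1 = 5, q_1 = 4*1 + 0 = 4.
  i=2: a_2=3, p_2 = 3*5 + 1 = 16, q_2 = 3*4 + 1 = 13.
  i=3: a_3=5, p_3 = 5*16 + 5 = 85, q_3 = 5*13 + 4 = 69.

1/1, 5/4, 16/13, 85/69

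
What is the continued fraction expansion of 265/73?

Run the Euclidean algorithm on 265 and 73; the successive quotients are the partial quotients a_0, a_1, ... (each step inverts the fractional part left over by the previous one):
  265 = 3*73 + 46, so a_0 = 3.
  73 = 1*46 + 27, so a_1 = 1.
  46 = 1*27 + 19, so a_2 = 1.
  27 = 1*19 + 8, so a_3 = 1.
  19 = 2*8 + 3, so a_4 = 2.
  8 = 2*3 + 2, so a_5 = 2.
  3 = 1*2 + 1, so a_6 = 1.
  2 = 2*1 + 0, so a_7 = 2.
The remainder reaches 0 after 8 divisions, so the expansion has 8 partial quotients, read off in order.

[3; 1, 1, 1, 2, 2, 1, 2]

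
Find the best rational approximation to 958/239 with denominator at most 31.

4/1

Expand x = 958/239 as a continued fraction with the Euclidean algorithm:
  958 = 4*239 + 2, so a_0 = 4.
  239 = 119*2 + 1, so a_1 = 119.
  2 = 2*1 + 0, so a_2 = 2.
so x = [4; 119, 2].
Convergents (p_i = a_i*p_{i-1} + p_{i-2}, q_i = a_i*q_{i-1} + q_{i-2} with p_{-2}=0, p_{-1}=1, q_{-2}=1, q_{-1}=0), until the denominator exceeds 31:
  i=0: a_0=4, p_0 = 4*1 + 0 = 4, q_0 = 4*0 + 1 = 1.
  i=1: a_1=119, p_1 = 119*4 + 1 = 477, q_1 = 119*1 + 0 = 119.
q_1 = 119 > 31, so the last convergent with denominator <= 31 is p_0/q_0 = 4/1.
The closest fraction with denominator <= 31 is either p_0/q_0 or the intermediate fraction (k*p_0 + p_{-1})/(k*q_0 + q_{-1}) with the largest k >= 1 whose denominator stays <= 31; these approach x as k grows, and every other convergent or intermediate fraction in range is farther away.
Largest k: floor((31 - q_{-1})/q_0) = floor((31 - 0)/1) = 31 (using the seeds p_{-1} = 1, q_{-1} = 0).
That gives (31*4 + 1)/(31*1 + 0) = 125/31.
Compare the errors: |x - 4/1| = |958*1 - 4*239|/(239*1) = 2/239, and |x - 125/31| = |958*31 - 125*239|/(239*31) = 177/7409.
Cross-multiplying, 2*7409 = 14818 < 42303 = 177*239, so 2/239 is smaller: the convergent 4/1 is closer to x than 125/31.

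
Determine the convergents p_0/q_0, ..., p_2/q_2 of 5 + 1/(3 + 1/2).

Using the convergent recurrence p_i = a_i*p_{i-1} + p_{i-2}, q_i = a_i*q_{i-1} + q_{i-2} with p_{-2}=0, p_{-1}=1, q_{-2}=1, q_{-1}=0:
  i=0: a_0=5, p_0 = 5*1 + 0 = 5, q_0 = 5*0 + 1 = 1.
  i=1: a_1=3, p_1 = 3*5 + 1 = 16, q_1 = 3*1 + 0 = 3.
  i=2: a_2=2, p_2 = 2*16 + 5 = 37, q_2 = 2*3 + 1 = 7.

5/1, 16/3, 37/7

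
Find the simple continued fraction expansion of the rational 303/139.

[2; 5, 1, 1, 3, 1, 2]

Run the Euclidean algorithm on 303 and 139; the successive quotients are the partial quotients a_0, a_1, ... (each step inverts the fractional part left over by the previous one):
  303 = 2*139 + 25, so a_0 = 2.
  139 = 5*25 + 14, so a_1 = 5.
  25 = 1*14 + 11, so a_2 = 1.
  14 = 1*11 + 3, so a_3 = 1.
  11 = 3*3 + 2, so a_4 = 3.
  3 = 1*2 + 1, so a_5 = 1.
  2 = 2*1 + 0, so a_6 = 2.
The remainder reaches 0 after 7 divisions, so the expansion has 7 partial quotients, read off in order.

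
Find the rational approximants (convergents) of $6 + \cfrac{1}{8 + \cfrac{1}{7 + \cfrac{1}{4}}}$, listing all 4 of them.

Using the convergent recurrence p_i = a_i*p_{i-1} + p_{i-2}, q_i = a_i*q_{i-1} + q_{i-2} with p_{-2}=0, p_{-1}=1, q_{-2}=1, q_{-1}=0:
  i=0: a_0=6, p_0 = 6*1 + 0 = 6, q_0 = 6*0 + 1 = 1.
  i=1: a_1=8, p_1 = 8*6 + 1 = 49, q_1 = 8*1 + 0 = 8.
  i=2: a_2=7, p_2 = 7*49 + 6 = 349, q_2 = 7*8 + 1 = 57.
  i=3: a_3=4, p_3 = 4*349 + 49 = 1445, q_3 = 4*57 + 8 = 236.

6/1, 49/8, 349/57, 1445/236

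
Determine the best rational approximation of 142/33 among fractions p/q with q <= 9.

Expand x = 142/33 as a continued fraction with the Euclidean algorithm:
  142 = 4*33 + 10, so a_0 = 4.
  33 = 3*10 + 3, so a_1 = 3.
  10 = 3*3 + 1, so a_2 = 3.
  3 = 3*1 + 0, so a_3 = 3.
so x = [4; 3, 3, 3].
Convergents (p_i = a_i*p_{i-1} + p_{i-2}, q_i = a_i*q_{i-1} + q_{i-2} with p_{-2}=0, p_{-1}=1, q_{-2}=1, q_{-1}=0), until the denominator exceeds 9:
  i=0: a_0=4, p_0 = 4*1 + 0 = 4, q_0 = 4*0 + 1 = 1.
  i=1: a_1=3, p_1 = 3*4 + 1 = 13, q_1 = 3*1 + 0 = 3.
  i=2: a_2=3, p_2 = 3*13 + 4 = 43, q_2 = 3*3 + 1 = 10.
q_2 = 10 > 9, so the last convergent with denominator <= 9 is p_1/q_1 = 13/3.
The closest fraction with denominator <= 9 is either p_1/q_1 or the intermediate fraction (k*p_1 + p_0)/(k*q_1 + q_0) with the largest k >= 1 whose denominator stays <= 9; these approach x as k grows, and every other convergent or intermediate fraction in range is farther away.
Largest k: floor((9 - q_0)/q_1) = floor((9 - 1)/3) = 2.
That gives (2*13 + 4)/(2*3 + 1) = 30/7.
Compare the errors: |x - 13/3| = |142*3 - 13*33|/(33*3) = 3/99, and |x - 30/7| = |142*7 - 30*33|/(33*7) = 4/231.
Cross-multiplying, 4*99 = 396 < 693 = 3*231, so 4/231 is smaller: the intermediate fraction 30/7 is closer to x than 13/3.

30/7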